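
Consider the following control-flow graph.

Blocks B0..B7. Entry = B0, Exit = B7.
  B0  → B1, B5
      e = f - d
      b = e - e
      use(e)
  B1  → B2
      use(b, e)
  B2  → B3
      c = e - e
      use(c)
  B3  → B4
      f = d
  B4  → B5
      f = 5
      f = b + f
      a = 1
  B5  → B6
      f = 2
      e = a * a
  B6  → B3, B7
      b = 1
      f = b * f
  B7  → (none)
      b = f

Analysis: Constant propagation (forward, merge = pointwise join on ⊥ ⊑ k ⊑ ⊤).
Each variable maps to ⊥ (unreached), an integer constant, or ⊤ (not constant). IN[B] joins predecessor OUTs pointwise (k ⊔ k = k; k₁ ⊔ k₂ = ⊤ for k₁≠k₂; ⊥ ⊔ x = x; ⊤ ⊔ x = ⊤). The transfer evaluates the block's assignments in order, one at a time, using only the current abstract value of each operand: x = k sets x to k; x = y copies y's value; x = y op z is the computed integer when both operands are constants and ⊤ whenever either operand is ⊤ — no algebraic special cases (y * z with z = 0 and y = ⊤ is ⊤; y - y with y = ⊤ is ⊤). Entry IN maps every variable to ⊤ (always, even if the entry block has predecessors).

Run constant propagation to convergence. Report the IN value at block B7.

Fixpoint table:
  B0: | IN=(all ⊤) | OUT=(all ⊤)
  B1: | IN=(all ⊤) | OUT=(all ⊤)
  B2: | IN=(all ⊤) | OUT=(all ⊤)
  B3: | IN=(all ⊤) | OUT=(all ⊤)
  B4: | IN=(all ⊤) | OUT={a:1; rest ⊤}
  B5: | IN=(all ⊤) | OUT={f:2; rest ⊤}
  B6: | IN={f:2; rest ⊤} | OUT={b:1, f:2; rest ⊤}
  B7: | IN={b:1, f:2; rest ⊤} | OUT={b:2, f:2; rest ⊤}

Merge at B7: IN[B7] = OUT[B6] = {a: ⊤, b: 1, c: ⊤, d: ⊤, e: ⊤, f: 2}

Answer: {a: ⊤, b: 1, c: ⊤, d: ⊤, e: ⊤, f: 2}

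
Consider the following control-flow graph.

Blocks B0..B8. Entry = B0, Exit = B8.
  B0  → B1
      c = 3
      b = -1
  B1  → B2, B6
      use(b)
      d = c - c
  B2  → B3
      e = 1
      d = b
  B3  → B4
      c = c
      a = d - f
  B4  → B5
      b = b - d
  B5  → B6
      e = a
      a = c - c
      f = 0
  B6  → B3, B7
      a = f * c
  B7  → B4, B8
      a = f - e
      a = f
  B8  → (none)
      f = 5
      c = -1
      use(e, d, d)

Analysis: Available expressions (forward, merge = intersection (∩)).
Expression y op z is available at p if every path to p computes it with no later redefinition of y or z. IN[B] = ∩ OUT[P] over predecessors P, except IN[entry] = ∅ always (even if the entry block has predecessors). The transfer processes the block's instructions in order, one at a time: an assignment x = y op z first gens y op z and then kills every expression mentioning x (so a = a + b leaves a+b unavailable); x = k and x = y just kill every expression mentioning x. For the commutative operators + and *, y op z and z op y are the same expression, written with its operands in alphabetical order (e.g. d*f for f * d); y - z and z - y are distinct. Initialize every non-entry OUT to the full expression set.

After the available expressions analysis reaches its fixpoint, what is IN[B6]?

Converged values:
  B0:  IN={}  OUT={}
  B1:  IN={}  OUT={c-c}
  B2:  IN={c-c}  OUT={c-c}
  B3:  IN={c-c}  OUT={d-f}
  B4:  IN={}  OUT={}
  B5:  IN={}  OUT={c-c}
  B6:  IN={c-c}  OUT={c*f, c-c}
  B7:  IN={c*f, c-c}  OUT={c*f, c-c, f-e}
  B8:  IN={c*f, c-c, f-e}  OUT={}

Merge at B6: IN[B6] = OUT[B1] ∩ OUT[B5] = {c-c}

Answer: {c-c}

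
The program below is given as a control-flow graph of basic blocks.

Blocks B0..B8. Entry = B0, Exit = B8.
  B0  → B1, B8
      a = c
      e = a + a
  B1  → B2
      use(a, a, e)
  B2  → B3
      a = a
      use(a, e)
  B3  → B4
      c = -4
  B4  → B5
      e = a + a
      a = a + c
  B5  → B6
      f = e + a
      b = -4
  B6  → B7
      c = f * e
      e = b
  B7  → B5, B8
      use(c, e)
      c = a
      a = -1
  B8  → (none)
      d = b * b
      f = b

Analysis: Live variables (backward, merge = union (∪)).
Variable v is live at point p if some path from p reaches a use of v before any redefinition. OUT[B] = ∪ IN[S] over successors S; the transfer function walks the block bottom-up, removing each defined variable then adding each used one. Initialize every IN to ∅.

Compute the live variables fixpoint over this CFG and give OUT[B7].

Answer: {a, b, e}

Working:
Converged values:
  B0:  IN={b, c}  OUT={a, b, e}
  B1:  IN={a, e}  OUT={a, e}
  B2:  IN={a, e}  OUT={a}
  B3:  IN={a}  OUT={a, c}
  B4:  IN={a, c}  OUT={a, e}
  B5:  IN={a, e}  OUT={a, b, e, f}
  B6:  IN={a, b, e, f}  OUT={a, b, c, e}
  B7:  IN={a, b, c, e}  OUT={a, b, e}
  B8:  IN={b}  OUT={}

Merge at B7: OUT[B7] = IN[B5] ⊔ IN[B8] = {a, b, e}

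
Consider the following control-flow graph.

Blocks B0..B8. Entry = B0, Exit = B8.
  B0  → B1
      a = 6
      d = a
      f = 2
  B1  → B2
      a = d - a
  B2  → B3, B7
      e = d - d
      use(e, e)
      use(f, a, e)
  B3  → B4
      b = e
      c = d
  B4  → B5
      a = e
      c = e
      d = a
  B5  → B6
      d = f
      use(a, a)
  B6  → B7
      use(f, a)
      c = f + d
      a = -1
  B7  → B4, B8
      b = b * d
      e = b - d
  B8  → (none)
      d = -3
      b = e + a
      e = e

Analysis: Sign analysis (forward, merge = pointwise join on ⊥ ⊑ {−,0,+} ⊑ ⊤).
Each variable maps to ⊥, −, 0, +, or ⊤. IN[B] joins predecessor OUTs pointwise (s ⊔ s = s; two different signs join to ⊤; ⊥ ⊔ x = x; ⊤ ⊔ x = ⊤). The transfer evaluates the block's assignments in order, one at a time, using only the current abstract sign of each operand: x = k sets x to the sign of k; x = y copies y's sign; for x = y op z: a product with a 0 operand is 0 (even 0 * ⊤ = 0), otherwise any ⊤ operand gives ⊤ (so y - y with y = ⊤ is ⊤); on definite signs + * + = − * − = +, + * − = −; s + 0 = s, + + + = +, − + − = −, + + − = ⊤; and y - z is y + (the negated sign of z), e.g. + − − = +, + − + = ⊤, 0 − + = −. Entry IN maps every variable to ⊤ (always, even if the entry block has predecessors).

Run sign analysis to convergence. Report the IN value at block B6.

Fixpoint table:
  B0:   IN=(all ⊤)   OUT={a:+, d:+, f:+; rest ⊤}
  B1:   IN={a:+, d:+, f:+; rest ⊤}   OUT={d:+, f:+; rest ⊤}
  B2:   IN={d:+, f:+; rest ⊤}   OUT={d:+, f:+; rest ⊤}
  B3:   IN={d:+, f:+; rest ⊤}   OUT={c:+, d:+, f:+; rest ⊤}
  B4:   IN={d:+, f:+; rest ⊤}   OUT={f:+; rest ⊤}
  B5:   IN={f:+; rest ⊤}   OUT={d:+, f:+; rest ⊤}
  B6:   IN={d:+, f:+; rest ⊤}   OUT={a:-, c:+, d:+, f:+; rest ⊤}
  B7:   IN={d:+, f:+; rest ⊤}   OUT={d:+, f:+; rest ⊤}
  B8:   IN={d:+, f:+; rest ⊤}   OUT={d:-, f:+; rest ⊤}

Merge at B6: IN[B6] = OUT[B5] = {a: ⊤, b: ⊤, c: ⊤, d: +, e: ⊤, f: +}

Answer: {a: ⊤, b: ⊤, c: ⊤, d: +, e: ⊤, f: +}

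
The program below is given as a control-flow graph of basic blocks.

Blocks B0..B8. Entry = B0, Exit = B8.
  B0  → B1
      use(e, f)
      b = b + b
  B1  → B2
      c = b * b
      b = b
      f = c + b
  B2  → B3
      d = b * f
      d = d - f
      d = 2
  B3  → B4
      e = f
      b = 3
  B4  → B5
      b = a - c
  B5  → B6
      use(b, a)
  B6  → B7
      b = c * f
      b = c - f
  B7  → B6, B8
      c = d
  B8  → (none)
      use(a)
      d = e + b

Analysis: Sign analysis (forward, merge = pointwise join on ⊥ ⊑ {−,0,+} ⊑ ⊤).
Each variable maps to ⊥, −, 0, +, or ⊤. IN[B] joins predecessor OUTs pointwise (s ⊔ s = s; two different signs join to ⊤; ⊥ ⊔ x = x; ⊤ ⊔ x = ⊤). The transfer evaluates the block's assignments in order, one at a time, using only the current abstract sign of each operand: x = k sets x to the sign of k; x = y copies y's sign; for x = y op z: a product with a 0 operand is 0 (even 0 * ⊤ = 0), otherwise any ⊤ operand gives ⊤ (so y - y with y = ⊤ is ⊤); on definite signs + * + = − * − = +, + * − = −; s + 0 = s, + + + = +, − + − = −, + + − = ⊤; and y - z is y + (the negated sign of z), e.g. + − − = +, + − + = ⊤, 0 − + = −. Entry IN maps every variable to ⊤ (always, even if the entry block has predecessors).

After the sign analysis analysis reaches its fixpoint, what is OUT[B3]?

Fixpoint table:
  B0:  IN=(all ⊤)  OUT=(all ⊤)
  B1:  IN=(all ⊤)  OUT=(all ⊤)
  B2:  IN=(all ⊤)  OUT={d:+; rest ⊤}
  B3:  IN={d:+; rest ⊤}  OUT={b:+, d:+; rest ⊤}
  B4:  IN={b:+, d:+; rest ⊤}  OUT={d:+; rest ⊤}
  B5:  IN={d:+; rest ⊤}  OUT={d:+; rest ⊤}
  B6:  IN={d:+; rest ⊤}  OUT={d:+; rest ⊤}
  B7:  IN={d:+; rest ⊤}  OUT={c:+, d:+; rest ⊤}
  B8:  IN={c:+, d:+; rest ⊤}  OUT={c:+; rest ⊤}

Merge at B3: IN[B3] = OUT[B2] = {a: ⊤, b: ⊤, c: ⊤, d: +, e: ⊤, f: ⊤}
Applying B3's transfer function to that IN value gives OUT[B3] (row B3 above).

Answer: {a: ⊤, b: +, c: ⊤, d: +, e: ⊤, f: ⊤}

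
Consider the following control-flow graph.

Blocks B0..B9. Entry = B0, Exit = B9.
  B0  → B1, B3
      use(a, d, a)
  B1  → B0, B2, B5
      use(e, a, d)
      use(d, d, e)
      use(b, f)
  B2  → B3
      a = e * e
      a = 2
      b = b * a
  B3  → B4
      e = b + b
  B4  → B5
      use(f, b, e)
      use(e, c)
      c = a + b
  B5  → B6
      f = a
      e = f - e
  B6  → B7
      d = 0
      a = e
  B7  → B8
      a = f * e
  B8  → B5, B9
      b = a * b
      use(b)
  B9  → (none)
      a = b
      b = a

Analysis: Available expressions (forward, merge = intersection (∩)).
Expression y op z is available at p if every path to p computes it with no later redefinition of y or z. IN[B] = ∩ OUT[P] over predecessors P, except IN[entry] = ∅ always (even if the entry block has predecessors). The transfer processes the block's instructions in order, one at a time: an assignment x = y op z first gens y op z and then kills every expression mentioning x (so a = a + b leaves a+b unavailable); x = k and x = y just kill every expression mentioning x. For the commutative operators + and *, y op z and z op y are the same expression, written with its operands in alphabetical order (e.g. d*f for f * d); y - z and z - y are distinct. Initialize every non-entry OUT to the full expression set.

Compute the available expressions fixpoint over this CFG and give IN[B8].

Answer: {e*f}

Trace:
Converged values:
  B0:  IN={}  OUT={}
  B1:  IN={}  OUT={}
  B2:  IN={}  OUT={e*e}
  B3:  IN={}  OUT={b+b}
  B4:  IN={b+b}  OUT={a+b, b+b}
  B5:  IN={}  OUT={}
  B6:  IN={}  OUT={}
  B7:  IN={}  OUT={e*f}
  B8:  IN={e*f}  OUT={e*f}
  B9:  IN={e*f}  OUT={e*f}

Merge at B8: IN[B8] = OUT[B7] = {e*f}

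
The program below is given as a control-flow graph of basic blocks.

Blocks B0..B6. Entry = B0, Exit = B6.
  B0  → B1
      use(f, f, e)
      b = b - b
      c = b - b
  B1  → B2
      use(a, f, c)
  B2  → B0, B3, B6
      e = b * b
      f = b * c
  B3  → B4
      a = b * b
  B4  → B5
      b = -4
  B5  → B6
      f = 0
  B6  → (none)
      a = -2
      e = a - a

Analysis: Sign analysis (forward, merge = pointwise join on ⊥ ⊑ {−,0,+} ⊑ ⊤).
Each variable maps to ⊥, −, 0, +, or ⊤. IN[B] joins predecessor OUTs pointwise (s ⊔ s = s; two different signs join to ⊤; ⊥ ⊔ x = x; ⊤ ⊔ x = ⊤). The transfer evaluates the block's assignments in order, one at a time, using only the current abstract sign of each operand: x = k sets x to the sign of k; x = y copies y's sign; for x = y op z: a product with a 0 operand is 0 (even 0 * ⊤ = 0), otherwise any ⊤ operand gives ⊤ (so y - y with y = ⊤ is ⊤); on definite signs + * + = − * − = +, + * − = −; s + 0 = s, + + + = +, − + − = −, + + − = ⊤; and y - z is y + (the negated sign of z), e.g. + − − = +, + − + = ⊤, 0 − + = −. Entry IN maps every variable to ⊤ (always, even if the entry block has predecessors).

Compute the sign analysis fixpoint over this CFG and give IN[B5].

Per-block solution:
  B0:  IN=(all ⊤)  OUT=(all ⊤)
  B1:  IN=(all ⊤)  OUT=(all ⊤)
  B2:  IN=(all ⊤)  OUT=(all ⊤)
  B3:  IN=(all ⊤)  OUT=(all ⊤)
  B4:  IN=(all ⊤)  OUT={b:-; rest ⊤}
  B5:  IN={b:-; rest ⊤}  OUT={b:-, f:0; rest ⊤}
  B6:  IN=(all ⊤)  OUT={a:-; rest ⊤}

Merge at B5: IN[B5] = OUT[B4] = {a: ⊤, b: -, c: ⊤, d: ⊤, e: ⊤, f: ⊤}

Answer: {a: ⊤, b: -, c: ⊤, d: ⊤, e: ⊤, f: ⊤}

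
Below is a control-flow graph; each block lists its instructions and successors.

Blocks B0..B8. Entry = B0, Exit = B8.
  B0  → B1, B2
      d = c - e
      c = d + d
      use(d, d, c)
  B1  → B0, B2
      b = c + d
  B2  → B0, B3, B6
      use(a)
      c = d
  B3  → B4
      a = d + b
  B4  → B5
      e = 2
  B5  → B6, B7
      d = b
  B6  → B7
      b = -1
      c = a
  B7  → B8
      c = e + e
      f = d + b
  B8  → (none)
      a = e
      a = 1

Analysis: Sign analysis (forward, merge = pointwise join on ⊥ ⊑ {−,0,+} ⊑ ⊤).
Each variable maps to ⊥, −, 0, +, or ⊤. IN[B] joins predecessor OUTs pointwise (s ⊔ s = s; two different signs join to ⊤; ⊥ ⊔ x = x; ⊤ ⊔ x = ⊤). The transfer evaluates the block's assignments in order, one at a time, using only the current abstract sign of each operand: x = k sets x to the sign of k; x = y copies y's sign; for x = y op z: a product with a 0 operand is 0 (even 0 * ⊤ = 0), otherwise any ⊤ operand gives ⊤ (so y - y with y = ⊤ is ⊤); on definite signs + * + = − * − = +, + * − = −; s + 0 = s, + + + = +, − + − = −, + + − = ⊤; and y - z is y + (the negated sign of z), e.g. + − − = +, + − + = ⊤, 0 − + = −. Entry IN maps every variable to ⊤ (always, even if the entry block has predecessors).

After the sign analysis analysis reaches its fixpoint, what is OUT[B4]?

Answer: {a: ⊤, b: ⊤, c: ⊤, d: ⊤, e: +, f: ⊤}

Trace:
Converged values:
  B0: | IN=(all ⊤) | OUT=(all ⊤)
  B1: | IN=(all ⊤) | OUT=(all ⊤)
  B2: | IN=(all ⊤) | OUT=(all ⊤)
  B3: | IN=(all ⊤) | OUT=(all ⊤)
  B4: | IN=(all ⊤) | OUT={e:+; rest ⊤}
  B5: | IN={e:+; rest ⊤} | OUT={e:+; rest ⊤}
  B6: | IN=(all ⊤) | OUT={b:-; rest ⊤}
  B7: | IN=(all ⊤) | OUT=(all ⊤)
  B8: | IN=(all ⊤) | OUT={a:+; rest ⊤}

Merge at B4: IN[B4] = OUT[B3] = {a: ⊤, b: ⊤, c: ⊤, d: ⊤, e: ⊤, f: ⊤}
Applying B4's transfer function to that IN value gives OUT[B4] (row B4 above).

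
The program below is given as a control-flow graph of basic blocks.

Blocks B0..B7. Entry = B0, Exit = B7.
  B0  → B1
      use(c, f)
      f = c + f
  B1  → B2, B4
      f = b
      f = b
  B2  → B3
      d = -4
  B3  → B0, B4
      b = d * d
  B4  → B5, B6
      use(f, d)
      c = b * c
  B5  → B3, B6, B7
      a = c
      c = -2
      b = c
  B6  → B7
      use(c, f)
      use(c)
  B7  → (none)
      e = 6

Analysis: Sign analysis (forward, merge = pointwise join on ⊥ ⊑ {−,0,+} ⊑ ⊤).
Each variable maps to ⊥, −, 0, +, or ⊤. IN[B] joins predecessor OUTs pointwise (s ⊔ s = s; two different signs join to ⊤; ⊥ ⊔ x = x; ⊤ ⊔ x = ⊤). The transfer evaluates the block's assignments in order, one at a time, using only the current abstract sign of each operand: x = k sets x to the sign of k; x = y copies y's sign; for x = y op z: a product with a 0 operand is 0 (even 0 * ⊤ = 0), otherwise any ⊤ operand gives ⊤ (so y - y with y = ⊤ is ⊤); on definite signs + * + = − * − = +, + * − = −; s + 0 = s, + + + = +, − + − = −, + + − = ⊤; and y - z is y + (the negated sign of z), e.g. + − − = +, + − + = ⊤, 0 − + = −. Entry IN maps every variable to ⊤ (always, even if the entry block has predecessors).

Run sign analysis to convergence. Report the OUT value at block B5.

Converged values:
  B0:   IN=(all ⊤)   OUT=(all ⊤)
  B1:   IN=(all ⊤)   OUT=(all ⊤)
  B2:   IN=(all ⊤)   OUT={d:-; rest ⊤}
  B3:   IN=(all ⊤)   OUT=(all ⊤)
  B4:   IN=(all ⊤)   OUT=(all ⊤)
  B5:   IN=(all ⊤)   OUT={b:-, c:-; rest ⊤}
  B6:   IN=(all ⊤)   OUT=(all ⊤)
  B7:   IN=(all ⊤)   OUT={e:+; rest ⊤}

Merge at B5: IN[B5] = OUT[B4] = {a: ⊤, b: ⊤, c: ⊤, d: ⊤, e: ⊤, f: ⊤}
Applying B5's transfer function to that IN value gives OUT[B5] (row B5 above).

Answer: {a: ⊤, b: -, c: -, d: ⊤, e: ⊤, f: ⊤}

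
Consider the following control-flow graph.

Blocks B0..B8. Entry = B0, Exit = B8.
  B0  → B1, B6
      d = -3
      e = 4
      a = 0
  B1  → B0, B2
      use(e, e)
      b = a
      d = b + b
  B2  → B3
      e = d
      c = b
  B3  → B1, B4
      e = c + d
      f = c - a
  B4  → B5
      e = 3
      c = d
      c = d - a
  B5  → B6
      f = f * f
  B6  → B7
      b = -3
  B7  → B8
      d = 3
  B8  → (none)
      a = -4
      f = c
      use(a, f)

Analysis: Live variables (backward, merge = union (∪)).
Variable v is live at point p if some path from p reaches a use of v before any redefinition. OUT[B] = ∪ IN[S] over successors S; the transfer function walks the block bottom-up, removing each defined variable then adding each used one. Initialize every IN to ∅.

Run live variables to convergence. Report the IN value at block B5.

Answer: {c, f}

Working:
Fixpoint table:
  B0:   IN={c}   OUT={a, c, e}
  B1:   IN={a, c, e}   OUT={a, b, c, d}
  B2:   IN={a, b, d}   OUT={a, c, d}
  B3:   IN={a, c, d}   OUT={a, c, d, e, f}
  B4:   IN={a, d, f}   OUT={c, f}
  B5:   IN={c, f}   OUT={c}
  B6:   IN={c}   OUT={c}
  B7:   IN={c}   OUT={c}
  B8:   IN={c}   OUT={}

Merge at B5: OUT[B5] = IN[B6] = {c}
Applying B5's transfer function to that OUT value gives IN[B5] (row B5 above).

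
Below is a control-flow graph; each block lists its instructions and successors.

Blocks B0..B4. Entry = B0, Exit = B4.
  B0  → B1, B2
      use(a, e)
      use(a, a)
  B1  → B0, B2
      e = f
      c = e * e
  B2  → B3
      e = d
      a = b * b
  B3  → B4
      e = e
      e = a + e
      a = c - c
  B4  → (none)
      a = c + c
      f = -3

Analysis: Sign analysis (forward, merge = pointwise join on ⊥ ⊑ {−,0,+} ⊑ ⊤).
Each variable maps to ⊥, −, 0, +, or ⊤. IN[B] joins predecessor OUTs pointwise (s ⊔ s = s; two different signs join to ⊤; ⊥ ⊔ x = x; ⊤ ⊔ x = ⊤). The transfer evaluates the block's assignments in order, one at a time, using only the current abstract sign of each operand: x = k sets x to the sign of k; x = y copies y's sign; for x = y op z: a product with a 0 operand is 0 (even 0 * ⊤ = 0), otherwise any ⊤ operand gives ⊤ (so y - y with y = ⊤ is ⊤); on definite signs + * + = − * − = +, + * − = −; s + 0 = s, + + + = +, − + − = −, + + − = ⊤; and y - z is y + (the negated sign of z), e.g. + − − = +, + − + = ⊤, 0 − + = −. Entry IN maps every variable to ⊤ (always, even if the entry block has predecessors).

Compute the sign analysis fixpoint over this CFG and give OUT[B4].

Answer: {a: ⊤, b: ⊤, c: ⊤, d: ⊤, e: ⊤, f: -}

Trace:
Fixpoint table:
  B0: | IN=(all ⊤) | OUT=(all ⊤)
  B1: | IN=(all ⊤) | OUT=(all ⊤)
  B2: | IN=(all ⊤) | OUT=(all ⊤)
  B3: | IN=(all ⊤) | OUT=(all ⊤)
  B4: | IN=(all ⊤) | OUT={f:-; rest ⊤}

Merge at B4: IN[B4] = OUT[B3] = {a: ⊤, b: ⊤, c: ⊤, d: ⊤, e: ⊤, f: ⊤}
Applying B4's transfer function to that IN value gives OUT[B4] (row B4 above).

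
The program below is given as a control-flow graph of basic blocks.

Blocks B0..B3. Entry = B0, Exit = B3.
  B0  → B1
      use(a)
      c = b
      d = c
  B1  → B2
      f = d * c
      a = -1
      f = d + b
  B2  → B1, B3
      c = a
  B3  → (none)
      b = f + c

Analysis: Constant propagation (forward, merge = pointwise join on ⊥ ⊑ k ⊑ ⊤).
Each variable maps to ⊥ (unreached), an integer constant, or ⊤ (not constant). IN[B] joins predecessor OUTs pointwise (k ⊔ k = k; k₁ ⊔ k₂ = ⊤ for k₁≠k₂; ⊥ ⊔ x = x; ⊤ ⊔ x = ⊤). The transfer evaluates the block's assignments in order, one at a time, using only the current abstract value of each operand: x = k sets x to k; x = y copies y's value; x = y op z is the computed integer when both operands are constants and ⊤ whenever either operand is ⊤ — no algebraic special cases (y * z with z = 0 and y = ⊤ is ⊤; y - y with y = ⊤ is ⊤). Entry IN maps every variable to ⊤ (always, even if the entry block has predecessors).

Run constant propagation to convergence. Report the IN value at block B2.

Fixpoint table:
  B0:  IN=(all ⊤)  OUT=(all ⊤)
  B1:  IN=(all ⊤)  OUT={a:-1; rest ⊤}
  B2:  IN={a:-1; rest ⊤}  OUT={a:-1, c:-1; rest ⊤}
  B3:  IN={a:-1, c:-1; rest ⊤}  OUT={a:-1, c:-1; rest ⊤}

Merge at B2: IN[B2] = OUT[B1] = {a: -1, b: ⊤, c: ⊤, d: ⊤, e: ⊤, f: ⊤}

Answer: {a: -1, b: ⊤, c: ⊤, d: ⊤, e: ⊤, f: ⊤}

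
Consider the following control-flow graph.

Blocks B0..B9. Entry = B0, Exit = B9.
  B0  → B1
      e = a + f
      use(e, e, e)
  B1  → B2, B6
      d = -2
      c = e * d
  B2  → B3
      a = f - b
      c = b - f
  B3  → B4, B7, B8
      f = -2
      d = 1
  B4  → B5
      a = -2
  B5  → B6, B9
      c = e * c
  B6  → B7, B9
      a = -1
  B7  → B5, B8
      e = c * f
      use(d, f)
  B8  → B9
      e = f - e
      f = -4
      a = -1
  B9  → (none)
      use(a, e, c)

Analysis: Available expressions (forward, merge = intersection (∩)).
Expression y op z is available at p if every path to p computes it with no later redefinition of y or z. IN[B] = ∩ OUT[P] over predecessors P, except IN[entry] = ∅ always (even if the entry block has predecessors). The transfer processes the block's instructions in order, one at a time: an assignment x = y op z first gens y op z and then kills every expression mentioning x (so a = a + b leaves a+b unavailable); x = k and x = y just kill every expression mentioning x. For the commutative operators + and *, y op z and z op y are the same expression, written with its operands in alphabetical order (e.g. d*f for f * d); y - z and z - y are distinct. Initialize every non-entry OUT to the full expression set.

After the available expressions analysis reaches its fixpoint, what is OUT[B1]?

Answer: {a+f, d*e}

Trace:
Fixpoint table:
  B0:   IN={}   OUT={a+f}
  B1:   IN={a+f}   OUT={a+f, d*e}
  B2:   IN={a+f, d*e}   OUT={b-f, d*e, f-b}
  B3:   IN={b-f, d*e, f-b}   OUT={}
  B4:   IN={}   OUT={}
  B5:   IN={}   OUT={}
  B6:   IN={}   OUT={}
  B7:   IN={}   OUT={c*f}
  B8:   IN={}   OUT={}
  B9:   IN={}   OUT={}

Merge at B1: IN[B1] = OUT[B0] = {a+f}
Applying B1's transfer function to that IN value gives OUT[B1] (row B1 above).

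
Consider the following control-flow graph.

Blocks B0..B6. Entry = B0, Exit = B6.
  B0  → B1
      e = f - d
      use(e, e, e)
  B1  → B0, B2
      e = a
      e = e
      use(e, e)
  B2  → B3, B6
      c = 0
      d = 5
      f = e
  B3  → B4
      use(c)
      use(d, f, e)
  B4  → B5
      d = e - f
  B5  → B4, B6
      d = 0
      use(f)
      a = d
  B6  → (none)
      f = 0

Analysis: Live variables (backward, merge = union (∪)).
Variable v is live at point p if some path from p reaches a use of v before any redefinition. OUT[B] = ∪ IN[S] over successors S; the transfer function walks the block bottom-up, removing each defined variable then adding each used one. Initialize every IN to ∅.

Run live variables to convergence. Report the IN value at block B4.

Fixpoint table:
  B0: | IN={a, d, f} | OUT={a, d, f}
  B1: | IN={a, d, f} | OUT={a, d, e, f}
  B2: | IN={e} | OUT={c, d, e, f}
  B3: | IN={c, d, e, f} | OUT={e, f}
  B4: | IN={e, f} | OUT={e, f}
  B5: | IN={e, f} | OUT={e, f}
  B6: | IN={} | OUT={}

Merge at B4: OUT[B4] = IN[B5] = {e, f}
Applying B4's transfer function to that OUT value gives IN[B4] (row B4 above).

Answer: {e, f}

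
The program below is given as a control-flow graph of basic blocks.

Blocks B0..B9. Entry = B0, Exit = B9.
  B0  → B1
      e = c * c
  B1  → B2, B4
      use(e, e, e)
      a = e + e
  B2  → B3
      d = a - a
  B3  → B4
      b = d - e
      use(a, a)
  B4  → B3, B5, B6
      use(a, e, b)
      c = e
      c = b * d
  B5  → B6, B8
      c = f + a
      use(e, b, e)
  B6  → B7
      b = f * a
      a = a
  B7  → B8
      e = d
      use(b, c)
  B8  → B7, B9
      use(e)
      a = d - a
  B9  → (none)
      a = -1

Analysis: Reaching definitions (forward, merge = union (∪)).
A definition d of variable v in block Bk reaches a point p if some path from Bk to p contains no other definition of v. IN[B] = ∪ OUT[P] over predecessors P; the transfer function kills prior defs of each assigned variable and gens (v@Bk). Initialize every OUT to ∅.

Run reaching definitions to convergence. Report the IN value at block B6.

Per-block solution:
  B0:  IN={}  OUT={e@B0}
  B1:  IN={e@B0}  OUT={a@B1, e@B0}
  B2:  IN={a@B1, e@B0}  OUT={a@B1, d@B2, e@B0}
  B3:  IN={a@B1, b@B3, c@B4, d@B2, e@B0}  OUT={a@B1, b@B3, c@B4, d@B2, e@B0}
  B4:  IN={a@B1, b@B3, c@B4, d@B2, e@B0}  OUT={a@B1, b@B3, c@B4, d@B2, e@B0}
  B5:  IN={a@B1, b@B3, c@B4, d@B2, e@B0}  OUT={a@B1, b@B3, c@B5, d@B2, e@B0}
  B6:  IN={a@B1, b@B3, c@B4, c@B5, d@B2, e@B0}  OUT={a@B6, b@B6, c@B4, c@B5, d@B2, e@B0}
  B7:  IN={a@B6, a@B8, b@B3, b@B6, c@B4, c@B5, d@B2, e@B0, e@B7}  OUT={a@B6, a@B8, b@B3, b@B6, c@B4, c@B5, d@B2, e@B7}
  B8:  IN={a@B1, a@B6, a@B8, b@B3, b@B6, c@B4, c@B5, d@B2, e@B0, e@B7}  OUT={a@B8, b@B3, b@B6, c@B4, c@B5, d@B2, e@B0, e@B7}
  B9:  IN={a@B8, b@B3, b@B6, c@B4, c@B5, d@B2, e@B0, e@B7}  OUT={a@B9, b@B3, b@B6, c@B4, c@B5, d@B2, e@B0, e@B7}

Merge at B6: IN[B6] = OUT[B4] ⊔ OUT[B5] = {a@B1, b@B3, c@B4, c@B5, d@B2, e@B0}

Answer: {a@B1, b@B3, c@B4, c@B5, d@B2, e@B0}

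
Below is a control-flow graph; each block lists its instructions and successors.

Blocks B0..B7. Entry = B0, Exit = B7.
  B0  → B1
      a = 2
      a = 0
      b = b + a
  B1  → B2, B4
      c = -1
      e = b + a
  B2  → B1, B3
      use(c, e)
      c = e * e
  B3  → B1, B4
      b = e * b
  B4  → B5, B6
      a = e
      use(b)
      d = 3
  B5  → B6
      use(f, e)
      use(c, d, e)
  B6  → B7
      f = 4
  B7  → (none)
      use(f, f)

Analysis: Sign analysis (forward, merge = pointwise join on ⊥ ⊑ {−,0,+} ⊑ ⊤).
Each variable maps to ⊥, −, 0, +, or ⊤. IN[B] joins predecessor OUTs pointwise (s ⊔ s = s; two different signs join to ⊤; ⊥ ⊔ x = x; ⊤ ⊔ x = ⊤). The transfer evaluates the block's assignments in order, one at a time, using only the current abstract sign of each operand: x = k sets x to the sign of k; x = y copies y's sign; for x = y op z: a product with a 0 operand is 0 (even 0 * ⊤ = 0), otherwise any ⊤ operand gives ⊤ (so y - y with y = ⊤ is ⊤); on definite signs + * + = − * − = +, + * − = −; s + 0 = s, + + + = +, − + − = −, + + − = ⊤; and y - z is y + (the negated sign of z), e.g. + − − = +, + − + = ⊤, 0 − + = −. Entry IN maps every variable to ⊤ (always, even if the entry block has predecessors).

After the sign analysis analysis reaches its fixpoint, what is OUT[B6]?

Fixpoint table:
  B0:   IN=(all ⊤)   OUT={a:0; rest ⊤}
  B1:   IN={a:0; rest ⊤}   OUT={a:0, c:-; rest ⊤}
  B2:   IN={a:0, c:-; rest ⊤}   OUT={a:0; rest ⊤}
  B3:   IN={a:0; rest ⊤}   OUT={a:0; rest ⊤}
  B4:   IN={a:0; rest ⊤}   OUT={d:+; rest ⊤}
  B5:   IN={d:+; rest ⊤}   OUT={d:+; rest ⊤}
  B6:   IN={d:+; rest ⊤}   OUT={d:+, f:+; rest ⊤}
  B7:   IN={d:+, f:+; rest ⊤}   OUT={d:+, f:+; rest ⊤}

Merge at B6: IN[B6] = OUT[B4] ⊔ OUT[B5] = {a: ⊤, b: ⊤, c: ⊤, d: +, e: ⊤, f: ⊤}
Applying B6's transfer function to that IN value gives OUT[B6] (row B6 above).

Answer: {a: ⊤, b: ⊤, c: ⊤, d: +, e: ⊤, f: +}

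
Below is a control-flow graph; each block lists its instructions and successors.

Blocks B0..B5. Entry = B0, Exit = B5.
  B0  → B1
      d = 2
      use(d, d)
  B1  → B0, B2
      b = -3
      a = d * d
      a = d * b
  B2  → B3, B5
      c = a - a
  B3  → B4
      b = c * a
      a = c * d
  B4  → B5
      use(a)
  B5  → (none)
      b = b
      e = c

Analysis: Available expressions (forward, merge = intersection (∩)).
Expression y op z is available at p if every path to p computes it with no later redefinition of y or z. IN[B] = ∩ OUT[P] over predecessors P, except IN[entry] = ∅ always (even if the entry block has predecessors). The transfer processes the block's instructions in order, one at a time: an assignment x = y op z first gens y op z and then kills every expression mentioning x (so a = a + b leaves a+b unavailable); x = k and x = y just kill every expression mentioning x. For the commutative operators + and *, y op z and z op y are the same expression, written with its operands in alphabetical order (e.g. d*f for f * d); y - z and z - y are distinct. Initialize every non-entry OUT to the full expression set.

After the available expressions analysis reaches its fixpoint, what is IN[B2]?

Answer: {b*d, d*d}

Trace:
Fixpoint table:
  B0: | IN={} | OUT={}
  B1: | IN={} | OUT={b*d, d*d}
  B2: | IN={b*d, d*d} | OUT={a-a, b*d, d*d}
  B3: | IN={a-a, b*d, d*d} | OUT={c*d, d*d}
  B4: | IN={c*d, d*d} | OUT={c*d, d*d}
  B5: | IN={d*d} | OUT={d*d}

Merge at B2: IN[B2] = OUT[B1] = {b*d, d*d}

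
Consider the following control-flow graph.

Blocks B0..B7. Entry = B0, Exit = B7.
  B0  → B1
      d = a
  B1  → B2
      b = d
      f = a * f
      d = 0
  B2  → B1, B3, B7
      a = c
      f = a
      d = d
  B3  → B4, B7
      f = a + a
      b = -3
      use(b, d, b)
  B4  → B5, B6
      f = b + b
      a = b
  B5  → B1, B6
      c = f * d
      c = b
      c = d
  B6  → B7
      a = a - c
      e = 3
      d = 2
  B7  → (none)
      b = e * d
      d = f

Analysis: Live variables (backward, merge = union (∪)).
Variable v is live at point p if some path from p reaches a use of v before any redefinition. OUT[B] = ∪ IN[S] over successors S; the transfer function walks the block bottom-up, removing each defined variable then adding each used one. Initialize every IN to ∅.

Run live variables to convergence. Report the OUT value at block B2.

Answer: {a, c, d, e, f}

Derivation:
Converged values:
  B0: | IN={a, c, e, f} | OUT={a, c, d, e, f}
  B1: | IN={a, c, d, e, f} | OUT={c, d, e}
  B2: | IN={c, d, e} | OUT={a, c, d, e, f}
  B3: | IN={a, c, d, e} | OUT={b, c, d, e, f}
  B4: | IN={b, c, d, e} | OUT={a, b, c, d, e, f}
  B5: | IN={a, b, d, e, f} | OUT={a, c, d, e, f}
  B6: | IN={a, c, f} | OUT={d, e, f}
  B7: | IN={d, e, f} | OUT={}

Merge at B2: OUT[B2] = IN[B1] ⊔ IN[B3] ⊔ IN[B7] = {a, c, d, e, f}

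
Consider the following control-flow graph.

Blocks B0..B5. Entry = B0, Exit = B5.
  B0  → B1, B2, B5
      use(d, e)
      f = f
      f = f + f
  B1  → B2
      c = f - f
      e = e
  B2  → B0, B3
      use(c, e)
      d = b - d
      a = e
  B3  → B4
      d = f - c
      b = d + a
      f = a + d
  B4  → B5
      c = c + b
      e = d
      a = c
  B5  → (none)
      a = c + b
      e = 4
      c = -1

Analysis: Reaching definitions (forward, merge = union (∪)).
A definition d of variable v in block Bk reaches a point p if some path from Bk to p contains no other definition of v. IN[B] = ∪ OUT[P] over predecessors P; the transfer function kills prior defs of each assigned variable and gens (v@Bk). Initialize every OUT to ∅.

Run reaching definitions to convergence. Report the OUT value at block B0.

Answer: {a@B2, c@B1, d@B2, e@B1, f@B0}

Working:
Per-block solution:
  B0:  IN={a@B2, c@B1, d@B2, e@B1, f@B0}  OUT={a@B2, c@B1, d@B2, e@B1, f@B0}
  B1:  IN={a@B2, c@B1, d@B2, e@B1, f@B0}  OUT={a@B2, c@B1, d@B2, e@B1, f@B0}
  B2:  IN={a@B2, c@B1, d@B2, e@B1, f@B0}  OUT={a@B2, c@B1, d@B2, e@B1, f@B0}
  B3:  IN={a@B2, c@B1, d@B2, e@B1, f@B0}  OUT={a@B2, b@B3, c@B1, d@B3, e@B1, f@B3}
  B4:  IN={a@B2, b@B3, c@B1, d@B3, e@B1, f@B3}  OUT={a@B4, b@B3, c@B4, d@B3, e@B4, f@B3}
  B5:  IN={a@B2, a@B4, b@B3, c@B1, c@B4, d@B2, d@B3, e@B1, e@B4, f@B0, f@B3}  OUT={a@B5, b@B3, c@B5, d@B2, d@B3, e@B5, f@B0, f@B3}

Merge at B0 (entry node, so the boundary value {} is joined with the incoming edge(s)): IN[B0] = {} ⊔ OUT[B2] = {a@B2, c@B1, d@B2, e@B1, f@B0}
Applying B0's transfer function to that IN value gives OUT[B0] (row B0 above).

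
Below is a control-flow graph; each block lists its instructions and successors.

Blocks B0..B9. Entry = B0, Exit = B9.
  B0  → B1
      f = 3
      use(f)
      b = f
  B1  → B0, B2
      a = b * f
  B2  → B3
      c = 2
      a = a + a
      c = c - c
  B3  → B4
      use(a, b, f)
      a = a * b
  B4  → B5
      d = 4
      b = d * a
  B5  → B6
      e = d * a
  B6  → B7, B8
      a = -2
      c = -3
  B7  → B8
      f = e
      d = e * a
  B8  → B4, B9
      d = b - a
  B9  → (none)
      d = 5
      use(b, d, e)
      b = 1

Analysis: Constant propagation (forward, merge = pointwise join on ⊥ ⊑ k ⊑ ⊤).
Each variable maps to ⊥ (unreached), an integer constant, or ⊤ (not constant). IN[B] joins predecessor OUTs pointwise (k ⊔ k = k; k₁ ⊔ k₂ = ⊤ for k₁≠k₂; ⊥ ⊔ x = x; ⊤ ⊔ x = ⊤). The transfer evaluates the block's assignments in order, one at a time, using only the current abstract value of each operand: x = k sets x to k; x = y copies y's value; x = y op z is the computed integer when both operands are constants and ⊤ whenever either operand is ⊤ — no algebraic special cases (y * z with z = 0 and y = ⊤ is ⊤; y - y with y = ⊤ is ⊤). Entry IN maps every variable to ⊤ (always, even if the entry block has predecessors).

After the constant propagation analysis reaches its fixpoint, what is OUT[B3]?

Per-block solution:
  B0:   IN=(all ⊤)   OUT={b:3, f:3; rest ⊤}
  B1:   IN={b:3, f:3; rest ⊤}   OUT={a:9, b:3, f:3; rest ⊤}
  B2:   IN={a:9, b:3, f:3; rest ⊤}   OUT={a:18, b:3, c:0, f:3; rest ⊤}
  B3:   IN={a:18, b:3, c:0, f:3; rest ⊤}   OUT={a:54, b:3, c:0, f:3; rest ⊤}
  B4:   IN=(all ⊤)   OUT={d:4; rest ⊤}
  B5:   IN={d:4; rest ⊤}   OUT={d:4; rest ⊤}
  B6:   IN={d:4; rest ⊤}   OUT={a:-2, c:-3, d:4; rest ⊤}
  B7:   IN={a:-2, c:-3, d:4; rest ⊤}   OUT={a:-2, c:-3; rest ⊤}
  B8:   IN={a:-2, c:-3; rest ⊤}   OUT={a:-2, c:-3; rest ⊤}
  B9:   IN={a:-2, c:-3; rest ⊤}   OUT={a:-2, b:1, c:-3, d:5; rest ⊤}

Merge at B3: IN[B3] = OUT[B2] = {a: 18, b: 3, c: 0, d: ⊤, e: ⊤, f: 3}
Applying B3's transfer function to that IN value gives OUT[B3] (row B3 above).

Answer: {a: 54, b: 3, c: 0, d: ⊤, e: ⊤, f: 3}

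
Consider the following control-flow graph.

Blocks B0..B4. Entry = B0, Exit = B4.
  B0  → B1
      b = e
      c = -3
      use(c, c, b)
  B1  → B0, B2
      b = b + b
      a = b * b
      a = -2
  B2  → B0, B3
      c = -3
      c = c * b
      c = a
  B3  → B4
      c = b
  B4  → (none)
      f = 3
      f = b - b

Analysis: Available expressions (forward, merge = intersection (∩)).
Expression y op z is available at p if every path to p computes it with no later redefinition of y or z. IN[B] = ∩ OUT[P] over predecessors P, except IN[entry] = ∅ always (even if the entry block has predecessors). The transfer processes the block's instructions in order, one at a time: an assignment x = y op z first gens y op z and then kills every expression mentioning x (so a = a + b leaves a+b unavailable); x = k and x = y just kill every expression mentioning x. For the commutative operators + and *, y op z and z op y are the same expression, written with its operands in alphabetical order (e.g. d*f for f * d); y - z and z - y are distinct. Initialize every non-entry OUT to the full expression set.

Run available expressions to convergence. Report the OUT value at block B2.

Answer: {b*b}

Trace:
Per-block solution:
  B0:  IN={}  OUT={}
  B1:  IN={}  OUT={b*b}
  B2:  IN={b*b}  OUT={b*b}
  B3:  IN={b*b}  OUT={b*b}
  B4:  IN={b*b}  OUT={b*b, b-b}

Merge at B2: IN[B2] = OUT[B1] = {b*b}
Applying B2's transfer function to that IN value gives OUT[B2] (row B2 above).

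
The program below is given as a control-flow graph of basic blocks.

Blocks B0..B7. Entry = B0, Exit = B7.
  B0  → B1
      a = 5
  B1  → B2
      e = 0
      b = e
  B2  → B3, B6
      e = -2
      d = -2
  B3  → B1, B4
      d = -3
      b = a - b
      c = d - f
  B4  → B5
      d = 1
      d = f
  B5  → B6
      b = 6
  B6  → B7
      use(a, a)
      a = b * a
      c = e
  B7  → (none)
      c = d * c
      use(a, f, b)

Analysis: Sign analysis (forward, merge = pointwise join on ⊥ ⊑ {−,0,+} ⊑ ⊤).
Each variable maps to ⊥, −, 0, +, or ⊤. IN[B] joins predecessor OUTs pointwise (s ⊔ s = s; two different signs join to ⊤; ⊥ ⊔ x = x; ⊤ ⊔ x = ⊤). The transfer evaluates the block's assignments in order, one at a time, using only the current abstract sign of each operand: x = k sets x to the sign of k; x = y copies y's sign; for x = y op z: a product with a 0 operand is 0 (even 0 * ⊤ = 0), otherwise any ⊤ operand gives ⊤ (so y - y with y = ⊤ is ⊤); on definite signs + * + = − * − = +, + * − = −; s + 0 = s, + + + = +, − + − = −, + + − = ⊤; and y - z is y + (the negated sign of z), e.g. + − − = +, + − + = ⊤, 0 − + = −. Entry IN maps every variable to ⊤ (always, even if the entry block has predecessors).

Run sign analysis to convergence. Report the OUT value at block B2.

Answer: {a: +, b: 0, c: ⊤, d: -, e: -, f: ⊤}

Working:
Per-block solution:
  B0: | IN=(all ⊤) | OUT={a:+; rest ⊤}
  B1: | IN={a:+; rest ⊤} | OUT={a:+, b:0, e:0; rest ⊤}
  B2: | IN={a:+, b:0, e:0; rest ⊤} | OUT={a:+, b:0, d:-, e:-; rest ⊤}
  B3: | IN={a:+, b:0, d:-, e:-; rest ⊤} | OUT={a:+, b:+, d:-, e:-; rest ⊤}
  B4: | IN={a:+, b:+, d:-, e:-; rest ⊤} | OUT={a:+, b:+, e:-; rest ⊤}
  B5: | IN={a:+, b:+, e:-; rest ⊤} | OUT={a:+, b:+, e:-; rest ⊤}
  B6: | IN={a:+, e:-; rest ⊤} | OUT={c:-, e:-; rest ⊤}
  B7: | IN={c:-, e:-; rest ⊤} | OUT={e:-; rest ⊤}

Merge at B2: IN[B2] = OUT[B1] = {a: +, b: 0, c: ⊤, d: ⊤, e: 0, f: ⊤}
Applying B2's transfer function to that IN value gives OUT[B2] (row B2 above).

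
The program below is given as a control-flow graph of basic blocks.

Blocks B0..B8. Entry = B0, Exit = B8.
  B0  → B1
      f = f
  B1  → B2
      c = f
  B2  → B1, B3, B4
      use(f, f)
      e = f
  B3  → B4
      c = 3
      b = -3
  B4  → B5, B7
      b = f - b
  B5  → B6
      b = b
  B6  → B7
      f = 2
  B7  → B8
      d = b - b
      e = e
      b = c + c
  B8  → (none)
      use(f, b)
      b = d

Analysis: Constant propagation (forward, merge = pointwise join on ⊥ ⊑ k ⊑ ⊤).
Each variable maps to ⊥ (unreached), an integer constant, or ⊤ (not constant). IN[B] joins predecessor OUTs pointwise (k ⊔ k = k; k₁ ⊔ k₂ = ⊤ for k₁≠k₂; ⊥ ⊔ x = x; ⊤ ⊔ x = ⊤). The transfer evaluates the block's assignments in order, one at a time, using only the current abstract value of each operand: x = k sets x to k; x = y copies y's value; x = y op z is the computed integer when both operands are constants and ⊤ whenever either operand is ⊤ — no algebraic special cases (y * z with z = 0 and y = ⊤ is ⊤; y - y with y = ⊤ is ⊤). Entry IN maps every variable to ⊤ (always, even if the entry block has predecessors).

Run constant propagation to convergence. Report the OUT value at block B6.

Answer: {a: ⊤, b: ⊤, c: ⊤, d: ⊤, e: ⊤, f: 2}

Trace:
Per-block solution:
  B0:   IN=(all ⊤)   OUT=(all ⊤)
  B1:   IN=(all ⊤)   OUT=(all ⊤)
  B2:   IN=(all ⊤)   OUT=(all ⊤)
  B3:   IN=(all ⊤)   OUT={b:-3, c:3; rest ⊤}
  B4:   IN=(all ⊤)   OUT=(all ⊤)
  B5:   IN=(all ⊤)   OUT=(all ⊤)
  B6:   IN=(all ⊤)   OUT={f:2; rest ⊤}
  B7:   IN=(all ⊤)   OUT=(all ⊤)
  B8:   IN=(all ⊤)   OUT=(all ⊤)

Merge at B6: IN[B6] = OUT[B5] = {a: ⊤, b: ⊤, c: ⊤, d: ⊤, e: ⊤, f: ⊤}
Applying B6's transfer function to that IN value gives OUT[B6] (row B6 above).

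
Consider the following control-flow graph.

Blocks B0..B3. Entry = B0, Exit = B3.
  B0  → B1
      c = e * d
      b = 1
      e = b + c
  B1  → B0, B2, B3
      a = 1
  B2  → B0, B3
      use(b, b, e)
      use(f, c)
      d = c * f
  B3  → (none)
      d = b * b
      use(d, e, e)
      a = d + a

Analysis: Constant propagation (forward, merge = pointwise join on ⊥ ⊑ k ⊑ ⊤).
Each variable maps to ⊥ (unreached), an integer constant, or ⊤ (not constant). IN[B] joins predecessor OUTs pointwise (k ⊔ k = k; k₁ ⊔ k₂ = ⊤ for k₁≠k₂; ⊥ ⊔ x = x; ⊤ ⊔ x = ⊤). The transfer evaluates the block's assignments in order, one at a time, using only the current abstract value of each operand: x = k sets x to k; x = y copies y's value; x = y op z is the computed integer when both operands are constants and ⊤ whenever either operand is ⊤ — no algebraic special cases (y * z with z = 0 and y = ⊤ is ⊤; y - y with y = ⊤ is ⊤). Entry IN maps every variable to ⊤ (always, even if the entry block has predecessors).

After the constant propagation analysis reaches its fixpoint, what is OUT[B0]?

Converged values:
  B0:   IN=(all ⊤)   OUT={b:1; rest ⊤}
  B1:   IN={b:1; rest ⊤}   OUT={a:1, b:1; rest ⊤}
  B2:   IN={a:1, b:1; rest ⊤}   OUT={a:1, b:1; rest ⊤}
  B3:   IN={a:1, b:1; rest ⊤}   OUT={a:2, b:1, d:1; rest ⊤}

Merge at B0 (entry node, so the boundary value (all ⊤) is joined with the incoming edge(s)): IN[B0] = (all ⊤) ⊔ OUT[B1] ⊔ OUT[B2] = {a: ⊤, b: ⊤, c: ⊤, d: ⊤, e: ⊤, f: ⊤}
Applying B0's transfer function to that IN value gives OUT[B0] (row B0 above).

Answer: {a: ⊤, b: 1, c: ⊤, d: ⊤, e: ⊤, f: ⊤}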